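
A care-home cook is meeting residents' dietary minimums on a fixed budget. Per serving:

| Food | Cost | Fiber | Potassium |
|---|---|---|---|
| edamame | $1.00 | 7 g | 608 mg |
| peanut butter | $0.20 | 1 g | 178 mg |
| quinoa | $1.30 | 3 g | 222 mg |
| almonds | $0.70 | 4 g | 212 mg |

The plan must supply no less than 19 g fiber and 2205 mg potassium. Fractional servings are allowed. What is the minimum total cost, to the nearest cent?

Compare the cost at each extreme point of the feasible region.
edamame only: max(19/7, 2205/608) = 3.627 servings → $3.63.
peanut butter only: max(19/1, 2205/178) = 19 servings → $3.80.
quinoa only: max(19/3, 2205/222) = 9.932 servings → $12.91.
almonds only: max(19/4, 2205/212) = 10.4 servings → $7.28.
edamame + peanut butter with both tight: 1.845 servings and 6.086 servings → $3.06.
edamame + quinoa: the both-tight solution has a negative serving — not a feasible corner.
edamame + almonds: intersection lies outside the first quadrant.
peanut butter + quinoa with both tight: 7.683 servings and 3.772 servings → $6.44.
peanut butter + almonds with both tight: 9.584 servings and 2.354 servings → $3.56.
quinoa + almonds: intersection lies outside the first quadrant.
Cheapest feasible corner: $3.06.

$3.06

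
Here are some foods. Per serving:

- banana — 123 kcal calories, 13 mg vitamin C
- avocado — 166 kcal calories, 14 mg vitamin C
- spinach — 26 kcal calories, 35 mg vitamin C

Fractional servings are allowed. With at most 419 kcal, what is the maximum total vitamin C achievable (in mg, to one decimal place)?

564.0 mg

Vitamin C per kcal: spinach 1.346, banana 0.1057, avocado 0.08434.
With no serving limits, spend the whole calories allowance on spinach: 419 kcal / 26 kcal × 35 mg = 564.0 mg.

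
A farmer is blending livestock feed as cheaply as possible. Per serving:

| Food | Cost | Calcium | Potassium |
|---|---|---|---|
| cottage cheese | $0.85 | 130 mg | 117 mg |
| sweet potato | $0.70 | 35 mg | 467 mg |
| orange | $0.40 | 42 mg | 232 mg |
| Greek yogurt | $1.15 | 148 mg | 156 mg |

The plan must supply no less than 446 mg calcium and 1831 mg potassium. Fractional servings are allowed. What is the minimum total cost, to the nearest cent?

Two binding constraints pin down two serving amounts, so the optimal mix uses at most two foods. The candidates are each food alone (scaled to the tighter of calcium/potassium) and each pair with both constraints tight.
cottage cheese only: max(446/130, 1831/117) = 15.65 servings → $13.30.
sweet potato only: max(446/35, 1831/467) = 12.74 servings → $8.92.
orange only: max(446/42, 1831/232) = 10.62 servings → $4.25.
Greek yogurt only: max(446/148, 1831/156) = 11.74 servings → $13.50.
cottage cheese + sweet potato with both tight: 2.547 servings and 3.283 servings → $4.46.
cottage cheese + orange with both tight: 1.052 servings and 7.361 servings → $3.84.
cottage cheese + Greek yogurt: the both-tight solution has a negative serving — not a feasible corner.
sweet potato + orange: the both-tight solution has a negative serving — not a feasible corner.
sweet potato + Greek yogurt with both tight: 3.164 servings and 2.265 servings → $4.82.
orange + Greek yogurt with both tight: 7.249 servings and 0.9563 servings → $4.00.
So the least-cost plan costs $3.84.

$3.84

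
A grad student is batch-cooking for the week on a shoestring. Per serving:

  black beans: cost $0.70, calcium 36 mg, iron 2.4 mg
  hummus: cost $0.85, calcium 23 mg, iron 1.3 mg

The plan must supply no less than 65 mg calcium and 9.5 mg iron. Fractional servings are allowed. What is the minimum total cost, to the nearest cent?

$2.77

black beans only: max(65/36, 9.5/2.4) = 3.958 servings → $2.77.
hummus only: max(65/23, 9.5/1.3) = 7.308 servings → $6.21.
black beans + hummus with both targets exact would need a negative amount; discard.
The minimum over all feasible corners is $2.77.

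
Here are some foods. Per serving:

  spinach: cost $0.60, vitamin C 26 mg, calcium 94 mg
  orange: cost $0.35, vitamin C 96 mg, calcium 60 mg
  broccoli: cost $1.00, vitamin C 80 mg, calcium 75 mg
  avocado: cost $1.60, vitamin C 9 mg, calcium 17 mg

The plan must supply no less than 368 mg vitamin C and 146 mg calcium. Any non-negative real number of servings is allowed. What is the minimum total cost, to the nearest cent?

Compare the cost at each extreme point of the feasible region.
spinach only: max(368/26, 146/94) = 14.15 servings → $8.49.
orange only: max(368/96, 146/60) = 3.833 servings → $1.34.
broccoli only: max(368/80, 146/75) = 4.6 servings → $4.60.
avocado only: max(368/9, 146/17) = 40.89 servings → $65.42.
spinach + orange with both targets exact would need a negative amount; discard.
spinach + broccoli with both targets exact would need a negative amount; discard.
spinach + avocado: intersection lies outside the first quadrant.
orange + broccoli with both targets exact would need a negative amount; discard.
orange + avocado: intersection lies outside the first quadrant.
broccoli + avocado: intersection lies outside the first quadrant.
Cheapest feasible corner: $1.34.

$1.34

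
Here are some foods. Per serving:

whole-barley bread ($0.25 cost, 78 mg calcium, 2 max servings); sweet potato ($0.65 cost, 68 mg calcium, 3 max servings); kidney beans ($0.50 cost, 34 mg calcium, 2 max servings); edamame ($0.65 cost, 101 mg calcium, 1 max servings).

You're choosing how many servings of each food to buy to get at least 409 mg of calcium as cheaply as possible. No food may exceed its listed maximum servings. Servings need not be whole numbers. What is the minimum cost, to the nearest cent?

$2.60

Cost per mg of calcium: whole-barley bread $0.0032, edamame $0.0064, sweet potato $0.0096, kidney beans $0.0147.
Take 2 servings of whole-barley bread: +156.0 mg calcium for $0.50 (total $0.50, still need 253.0 mg).
Take 1 serving of edamame: +101.0 mg calcium for $0.65 (total $1.15, still need 152.0 mg).
Take 2.235 servings of sweet potato: +152.0 mg calcium for $1.45 (total $2.60, still need 0.0 mg).
Greedy by cheapest-per-mg is optimal for a single linear constraint, so the minimum cost is $2.60.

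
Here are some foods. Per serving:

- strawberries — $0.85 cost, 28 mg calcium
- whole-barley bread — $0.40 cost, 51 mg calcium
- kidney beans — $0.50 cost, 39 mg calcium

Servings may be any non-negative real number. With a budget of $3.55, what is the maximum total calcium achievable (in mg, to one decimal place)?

452.6 mg

Calcium per dollar: whole-barley bread 127.5, kidney beans 78, strawberries 32.94.
With no serving limits, spend the whole cost allowance on whole-barley bread: $3.55 / $0.40 × 51 mg = 452.6 mg.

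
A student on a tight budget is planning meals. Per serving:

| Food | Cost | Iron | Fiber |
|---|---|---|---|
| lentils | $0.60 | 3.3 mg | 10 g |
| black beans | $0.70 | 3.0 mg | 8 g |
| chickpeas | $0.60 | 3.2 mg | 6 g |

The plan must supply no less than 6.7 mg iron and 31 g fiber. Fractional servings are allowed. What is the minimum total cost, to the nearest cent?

$1.86

A basic optimal solution has at most two foods positive. Try each food alone and each pair with both targets met exactly.
lentils only: max(6.7/3.3, 31/10) = 3.1 servings → $1.86.
black beans only: max(6.7/3.0, 31/8) = 3.875 servings → $2.71.
chickpeas only: max(6.7/3.2, 31/6) = 5.167 servings → $3.10.
lentils + black beans with both targets exact would need a negative amount; discard.
lentils + chickpeas: intersection lies outside the first quadrant.
black beans + chickpeas: the both-tight solution has a negative serving — not a feasible corner.
Cheapest feasible corner: $1.86.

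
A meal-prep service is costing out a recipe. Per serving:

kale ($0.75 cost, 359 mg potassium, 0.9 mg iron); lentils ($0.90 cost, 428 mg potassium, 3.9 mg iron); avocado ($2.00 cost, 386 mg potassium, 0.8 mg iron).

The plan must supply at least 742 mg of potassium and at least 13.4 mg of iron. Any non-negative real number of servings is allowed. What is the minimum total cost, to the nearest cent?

$3.09

kale only: max(742/359, 13.4/0.9) = 14.89 servings → $11.17.
lentils only: max(742/428, 13.4/3.9) = 3.436 servings → $3.09.
avocado only: max(742/386, 13.4/0.8) = 16.75 servings → $33.50.
kale + lentils with both targets exact would need a negative amount; discard.
kale + avocado with both targets exact would need a negative amount; discard.
lentils + avocado with both targets exact would need a negative amount; discard.
The minimum over all feasible corners is $3.09.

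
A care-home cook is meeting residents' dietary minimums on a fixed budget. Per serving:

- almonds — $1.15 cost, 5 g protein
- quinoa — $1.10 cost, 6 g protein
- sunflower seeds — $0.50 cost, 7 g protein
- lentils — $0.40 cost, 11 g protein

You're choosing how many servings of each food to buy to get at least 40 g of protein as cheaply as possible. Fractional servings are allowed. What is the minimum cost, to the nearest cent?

Cost per g of protein: lentils $0.0364, sunflower seeds $0.0714, quinoa $0.1833, almonds $0.2300.
With no serving limits, use only lentils: 40 g / 11 g = 3.636 servings × $0.40 = $1.45.

$1.45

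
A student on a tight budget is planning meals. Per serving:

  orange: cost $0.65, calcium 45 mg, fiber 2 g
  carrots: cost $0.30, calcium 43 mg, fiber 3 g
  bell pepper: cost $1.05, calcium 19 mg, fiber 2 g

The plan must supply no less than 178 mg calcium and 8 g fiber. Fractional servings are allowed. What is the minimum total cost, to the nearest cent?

The cheapest plan sits at a corner of the feasible region — with two constraints it uses at most two foods.
orange only: max(178/45, 8/2) = 4 servings → $2.60.
carrots only: max(178/43, 8/3) = 4.14 servings → $1.24.
bell pepper only: max(178/19, 8/2) = 9.368 servings → $9.84.
orange + carrots with both tight: 3.878 servings and 0.08163 servings → $2.54.
orange + bell pepper with both tight: 3.923 servings and 0.07692 servings → $2.63.
carrots + bell pepper: intersection lies outside the first quadrant.
So the least-cost plan costs $1.24.

$1.24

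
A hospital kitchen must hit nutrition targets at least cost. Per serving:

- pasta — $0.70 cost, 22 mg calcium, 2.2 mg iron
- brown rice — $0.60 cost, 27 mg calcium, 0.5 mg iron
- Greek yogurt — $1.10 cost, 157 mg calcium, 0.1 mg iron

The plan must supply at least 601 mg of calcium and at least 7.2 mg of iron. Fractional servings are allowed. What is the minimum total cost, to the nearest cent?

$5.91

At the optimum either one food covers both requirements or two foods hit both targets exactly; no other combination can be cheaper.
pasta only: max(601/22, 7.2/2.2) = 27.32 servings → $19.12.
brown rice only: max(601/27, 7.2/0.5) = 22.26 servings → $13.36.
Greek yogurt only: max(601/157, 7.2/0.1) = 72 servings → $79.20.
pasta + brown rice: the both-tight solution has a negative serving — not a feasible corner.
pasta + Greek yogurt with both tight: 3.119 servings and 3.391 servings → $5.91.
brown rice + Greek yogurt with both tight: 14.12 servings and 1.4 servings → $10.01.
So the least-cost plan costs $5.91.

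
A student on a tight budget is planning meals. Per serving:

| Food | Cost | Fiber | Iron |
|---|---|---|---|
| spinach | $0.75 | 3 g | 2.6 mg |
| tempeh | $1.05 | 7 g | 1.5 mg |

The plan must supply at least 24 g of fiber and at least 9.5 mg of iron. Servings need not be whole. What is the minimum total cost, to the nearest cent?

spinach only: max(24/3, 9.5/2.6) = 8 servings → $6.00.
tempeh only: max(24/7, 9.5/1.5) = 6.333 servings → $6.65.
spinach + tempeh with both tight: 2.226 servings and 2.474 servings → $4.27.
The minimum over all feasible corners is $4.27.

$4.27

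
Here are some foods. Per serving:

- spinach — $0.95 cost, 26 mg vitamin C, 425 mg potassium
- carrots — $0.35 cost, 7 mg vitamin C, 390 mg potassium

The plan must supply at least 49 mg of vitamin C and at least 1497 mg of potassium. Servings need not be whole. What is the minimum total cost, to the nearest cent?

Minimising a linear cost over {vitamin C ≥ 49, potassium ≥ 1497, servings ≥ 0} — the optimum is at a vertex, using one or two foods.
spinach only: max(49/26, 1497/425) = 3.522 servings → $3.35.
carrots only: max(49/7, 1497/390) = 7 servings → $2.45.
spinach + carrots with both tight: 1.205 servings and 2.526 servings → $2.03.
Cheapest feasible corner: $2.03.

$2.03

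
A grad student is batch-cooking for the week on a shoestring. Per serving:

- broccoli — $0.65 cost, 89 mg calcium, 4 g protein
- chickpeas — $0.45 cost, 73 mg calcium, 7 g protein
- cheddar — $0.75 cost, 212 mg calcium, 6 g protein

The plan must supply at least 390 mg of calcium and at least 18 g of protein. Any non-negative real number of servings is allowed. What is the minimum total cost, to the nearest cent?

Minimising a linear cost over {calcium ≥ 390, protein ≥ 18, servings ≥ 0} — the optimum is at a vertex, using one or two foods.
broccoli only: max(390/89, 18/4) = 4.5 servings → $2.92.
chickpeas only: max(390/73, 18/7) = 5.342 servings → $2.40.
cheddar only: max(390/212, 18/6) = 3 servings → $2.25.
broccoli + chickpeas with both tight: 4.278 servings and 0.1269 servings → $2.84.
broccoli + cheddar with both targets exact would need a negative amount; discard.
chickpeas + cheddar with both tight: 1.411 servings and 1.354 servings → $1.65.
So the least-cost plan costs $1.65.

$1.65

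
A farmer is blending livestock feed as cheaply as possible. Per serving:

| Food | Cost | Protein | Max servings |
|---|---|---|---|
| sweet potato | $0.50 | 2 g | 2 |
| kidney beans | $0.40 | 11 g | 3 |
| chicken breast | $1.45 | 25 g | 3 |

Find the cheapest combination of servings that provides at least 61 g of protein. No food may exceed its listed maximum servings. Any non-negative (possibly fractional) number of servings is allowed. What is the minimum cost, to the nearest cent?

Cost per g of protein: kidney beans $0.0364, chicken breast $0.0580, sweet potato $0.2500.
Take 3 servings of kidney beans: +33.0 g protein for $1.20 (total $1.20, still need 28.0 g).
Take 1.12 servings of chicken breast: +28.0 g protein for $1.62 (total $2.82, still need 0.0 g).
Filling from the cheapest source first is optimal under one linear minimum: $2.82.

$2.82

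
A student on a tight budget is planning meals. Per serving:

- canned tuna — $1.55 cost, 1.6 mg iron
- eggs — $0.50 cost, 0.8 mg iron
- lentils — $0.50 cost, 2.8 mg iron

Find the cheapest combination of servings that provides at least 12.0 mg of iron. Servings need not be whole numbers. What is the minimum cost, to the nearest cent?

Cost per mg of iron: lentils $0.1786, eggs $0.6250, canned tuna $0.9688.
With no serving limits, use only lentils: 12.0 mg / 2.8 mg = 4.286 servings × $0.50 = $2.14.

$2.14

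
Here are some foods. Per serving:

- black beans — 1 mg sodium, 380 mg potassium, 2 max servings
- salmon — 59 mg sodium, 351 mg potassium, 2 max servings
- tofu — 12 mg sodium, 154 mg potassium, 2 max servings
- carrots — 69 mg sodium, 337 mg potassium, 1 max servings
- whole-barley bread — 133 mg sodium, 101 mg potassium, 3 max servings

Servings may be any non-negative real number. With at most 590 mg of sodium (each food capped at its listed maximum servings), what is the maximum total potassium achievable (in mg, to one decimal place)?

2393.3 mg

Potassium per mg sodium: black beans 380, tofu 12.83, salmon 5.949, carrots 4.884, whole-barley bread 0.7594.
Take 2 servings of black beans: uses 2 mg sodium, +760.0 mg potassium (running total 760.0 mg).
Take 2 servings of tofu: uses 24 mg sodium, +308.0 mg potassium (running total 1068.0 mg).
Take 2 servings of salmon: uses 118 mg sodium, +702.0 mg potassium (running total 1770.0 mg).
Take 1 serving of carrots: uses 69 mg sodium, +337.0 mg potassium (running total 2107.0 mg).
Take 2.835 servings of whole-barley bread: uses 377 mg sodium, +286.3 mg potassium (running total 2393.3 mg).
Greedy by best ratio exhausts the sodium allowance optimally: 2393.3 mg.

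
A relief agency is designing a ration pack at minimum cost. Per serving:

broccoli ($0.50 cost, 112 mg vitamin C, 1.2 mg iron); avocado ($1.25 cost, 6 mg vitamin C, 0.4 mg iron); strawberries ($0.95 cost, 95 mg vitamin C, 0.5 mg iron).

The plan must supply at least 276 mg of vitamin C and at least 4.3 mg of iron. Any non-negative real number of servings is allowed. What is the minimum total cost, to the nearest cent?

$1.79

This is a tiny linear program; its minimum lies at a vertex of the feasible set. List the vertices and price them.
broccoli only: max(276/112, 4.3/1.2) = 3.583 servings → $1.79.
avocado only: max(276/6, 4.3/0.4) = 46 servings → $57.50.
strawberries only: max(276/95, 4.3/0.5) = 8.6 servings → $8.17.
broccoli + avocado with both tight: 2.25 servings and 4 servings → $6.12.
broccoli + strawberries: intersection lies outside the first quadrant.
avocado + strawberries with both tight: 7.729 servings and 2.417 servings → $11.96.
Cheapest feasible corner: $1.79.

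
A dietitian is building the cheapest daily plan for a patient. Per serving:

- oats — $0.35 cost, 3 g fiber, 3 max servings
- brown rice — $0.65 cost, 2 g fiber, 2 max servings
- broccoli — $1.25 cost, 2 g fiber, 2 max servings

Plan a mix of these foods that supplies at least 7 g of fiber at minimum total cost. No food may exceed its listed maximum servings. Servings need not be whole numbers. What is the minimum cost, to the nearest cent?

$0.82

Cost per g of fiber: oats $0.1167, brown rice $0.3250, broccoli $0.6250.
Take 2.333 servings of oats: +7.0 g fiber for $0.82 (total $0.82, still need 0.0 g).
Greedy by cheapest-per-g is optimal for a single linear constraint, so the minimum cost is $0.82.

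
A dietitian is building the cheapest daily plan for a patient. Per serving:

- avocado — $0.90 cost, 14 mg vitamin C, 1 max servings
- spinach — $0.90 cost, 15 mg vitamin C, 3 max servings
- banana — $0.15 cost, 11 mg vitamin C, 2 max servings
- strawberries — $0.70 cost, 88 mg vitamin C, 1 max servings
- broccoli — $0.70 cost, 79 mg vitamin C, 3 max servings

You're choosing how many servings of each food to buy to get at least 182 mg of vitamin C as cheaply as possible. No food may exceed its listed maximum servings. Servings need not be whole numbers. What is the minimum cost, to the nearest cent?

Cost per mg of vitamin C: strawberries $0.0080, broccoli $0.0089, banana $0.0136, spinach $0.0600, avocado $0.0643.
Take 1 serving of strawberries: +88.0 mg vitamin C for $0.70 (total $0.70, still need 94.0 mg).
Take 1.19 servings of broccoli: +94.0 mg vitamin C for $0.83 (total $1.53, still need 0.0 mg).
Filling from the cheapest source first is optimal under one linear minimum: $1.53.

$1.53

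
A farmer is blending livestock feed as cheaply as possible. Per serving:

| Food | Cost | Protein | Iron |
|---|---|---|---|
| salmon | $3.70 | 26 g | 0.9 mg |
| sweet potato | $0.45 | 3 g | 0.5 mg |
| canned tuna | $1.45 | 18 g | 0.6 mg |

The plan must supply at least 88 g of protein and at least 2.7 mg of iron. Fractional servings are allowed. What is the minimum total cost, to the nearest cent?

Two binding constraints pin down two serving amounts, so the optimal mix uses at most two foods. The candidates are each food alone (scaled to the tighter of protein/iron) and each pair with both constraints tight.
salmon only: max(88/26, 2.7/0.9) = 3.385 servings → $12.52.
sweet potato only: max(88/3, 2.7/0.5) = 29.33 servings → $13.20.
canned tuna only: max(88/18, 2.7/0.6) = 4.889 servings → $7.09.
salmon + sweet potato: intersection lies outside the first quadrant.
salmon + canned tuna: the both-tight solution has a negative serving — not a feasible corner.
sweet potato + canned tuna with both targets exact would need a negative amount; discard.
The minimum over all feasible corners is $7.09.

$7.09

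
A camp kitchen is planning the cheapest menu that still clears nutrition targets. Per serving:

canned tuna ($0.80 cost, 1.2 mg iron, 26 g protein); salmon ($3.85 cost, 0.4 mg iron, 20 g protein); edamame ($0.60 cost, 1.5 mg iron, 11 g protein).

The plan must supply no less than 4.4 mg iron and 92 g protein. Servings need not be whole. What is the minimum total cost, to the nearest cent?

$2.87

canned tuna only: max(4.4/1.2, 92/26) = 3.667 servings → $2.93.
salmon only: max(4.4/0.4, 92/20) = 11 servings → $42.35.
edamame only: max(4.4/1.5, 92/11) = 8.364 servings → $5.02.
canned tuna + salmon: intersection lies outside the first quadrant.
canned tuna + edamame with both tight: 3.473 servings and 0.155 servings → $2.87.
salmon + edamame with both tight: 3.5 servings and 2 servings → $14.68.
So the least-cost plan costs $2.87.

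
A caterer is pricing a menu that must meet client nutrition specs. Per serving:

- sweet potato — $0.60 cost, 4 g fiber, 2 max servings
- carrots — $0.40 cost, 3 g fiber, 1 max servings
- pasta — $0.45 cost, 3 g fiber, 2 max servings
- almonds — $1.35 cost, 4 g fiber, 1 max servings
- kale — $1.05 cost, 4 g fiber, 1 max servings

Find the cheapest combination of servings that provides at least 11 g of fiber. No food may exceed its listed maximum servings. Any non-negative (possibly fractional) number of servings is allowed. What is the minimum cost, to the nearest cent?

Cost per g of fiber: carrots $0.1333, sweet potato $0.1500, pasta $0.1500, kale $0.2625, almonds $0.3375.
Take 1 serving of carrots: +3.0 g fiber for $0.40 (total $0.40, still need 8.0 g).
Take 2 servings of sweet potato: +8.0 g fiber for $1.20 (total $1.60, still need 0.0 g).
Filling from the cheapest source first is optimal under one linear minimum: $1.60.

$1.60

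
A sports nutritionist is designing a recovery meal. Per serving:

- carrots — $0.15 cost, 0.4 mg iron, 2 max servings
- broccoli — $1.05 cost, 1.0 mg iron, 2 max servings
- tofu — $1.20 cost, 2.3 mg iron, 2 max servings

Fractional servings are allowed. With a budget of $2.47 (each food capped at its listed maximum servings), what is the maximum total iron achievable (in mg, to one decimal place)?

Iron per dollar: carrots 2.667, tofu 1.917, broccoli 0.9524.
Take 2 servings of carrots: spends $0.30, +0.8 mg iron (running total 0.8 mg).
Take 1.808 servings of tofu: spends $2.17, +4.2 mg iron (running total 5.0 mg).
Filling greedily by iron-per-dollar is optimal for one linear limit, giving 5.0 mg.

5.0 mg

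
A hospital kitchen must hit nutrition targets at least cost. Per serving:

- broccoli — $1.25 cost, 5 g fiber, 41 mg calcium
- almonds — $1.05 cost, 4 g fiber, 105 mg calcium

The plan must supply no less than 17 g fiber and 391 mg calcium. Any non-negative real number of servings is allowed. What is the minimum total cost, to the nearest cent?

broccoli only: max(17/5, 391/41) = 9.537 servings → $11.92.
almonds only: max(17/4, 391/105) = 4.25 servings → $4.46.
broccoli + almonds with both tight: 0.6122 servings and 3.485 servings → $4.42.
The minimum over all feasible corners is $4.42.

$4.42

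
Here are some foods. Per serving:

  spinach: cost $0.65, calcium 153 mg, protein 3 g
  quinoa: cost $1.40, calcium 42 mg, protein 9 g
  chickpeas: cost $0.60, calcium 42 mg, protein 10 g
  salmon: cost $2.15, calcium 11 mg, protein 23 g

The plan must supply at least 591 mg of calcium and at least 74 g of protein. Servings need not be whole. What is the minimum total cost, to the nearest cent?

Two binding constraints pin down two serving amounts, so the optimal mix uses at most two foods. The candidates are each food alone (scaled to the tighter of calcium/protein) and each pair with both constraints tight.
spinach only: max(591/153, 74/3) = 24.67 servings → $16.03.
quinoa only: max(591/42, 74/9) = 14.07 servings → $19.70.
chickpeas only: max(591/42, 74/10) = 14.07 servings → $8.44.
salmon only: max(591/11, 74/23) = 53.73 servings → $115.51.
spinach + quinoa with both tight: 1.767 servings and 7.633 servings → $11.84.
spinach + chickpeas with both tight: 1.996 servings and 6.801 servings → $5.38.
spinach + salmon with both tight: 3.666 servings and 2.739 servings → $8.27.
quinoa + chickpeas: the both-tight solution has a negative serving — not a feasible corner.
quinoa + salmon: intersection lies outside the first quadrant.
chickpeas + salmon: intersection lies outside the first quadrant.
So the least-cost plan costs $5.38.

$5.38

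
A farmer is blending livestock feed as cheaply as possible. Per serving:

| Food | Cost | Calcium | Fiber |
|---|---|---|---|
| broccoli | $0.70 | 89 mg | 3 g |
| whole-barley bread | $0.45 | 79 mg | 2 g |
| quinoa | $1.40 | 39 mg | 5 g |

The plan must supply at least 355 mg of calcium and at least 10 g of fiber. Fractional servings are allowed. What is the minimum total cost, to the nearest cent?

$2.25

Compare the cost at each extreme point of the feasible region.
broccoli only: max(355/89, 10/3) = 3.989 servings → $2.79.
whole-barley bread only: max(355/79, 10/2) = 5 servings → $2.25.
quinoa only: max(355/39, 10/5) = 9.103 servings → $12.74.
broccoli + whole-barley bread with both tight: 1.356 servings and 2.966 servings → $2.28.
broccoli + quinoa with both targets exact would need a negative amount; discard.
whole-barley bread + quinoa with both tight: 4.369 servings and 0.2524 servings → $2.32.
Cheapest feasible corner: $2.25.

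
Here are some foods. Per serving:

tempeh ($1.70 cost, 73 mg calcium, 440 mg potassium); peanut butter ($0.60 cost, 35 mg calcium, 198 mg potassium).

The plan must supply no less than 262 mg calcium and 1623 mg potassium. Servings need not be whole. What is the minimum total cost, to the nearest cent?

$4.92

The cheapest plan sits at a corner of the feasible region — with two constraints it uses at most two foods.
tempeh only: max(262/73, 1623/440) = 3.689 servings → $6.27.
peanut butter only: max(262/35, 1623/198) = 8.197 servings → $4.92.
tempeh + peanut butter with both targets exact would need a negative amount; discard.
The minimum over all feasible corners is $4.92.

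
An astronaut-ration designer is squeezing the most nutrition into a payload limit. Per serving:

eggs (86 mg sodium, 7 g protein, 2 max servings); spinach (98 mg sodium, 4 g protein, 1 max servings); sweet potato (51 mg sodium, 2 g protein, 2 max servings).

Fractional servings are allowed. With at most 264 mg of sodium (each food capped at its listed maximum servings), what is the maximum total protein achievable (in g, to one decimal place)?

17.8 g

Protein per mg sodium: eggs 0.0814, spinach 0.04082, sweet potato 0.03922.
Take 2 servings of eggs: uses 172 mg sodium, +14.0 g protein (running total 14.0 g).
Take 0.9388 servings of spinach: uses 92 mg sodium, +3.8 g protein (running total 17.8 g).
Filling greedily by protein-per-mg sodium is optimal for one linear limit, giving 17.8 g.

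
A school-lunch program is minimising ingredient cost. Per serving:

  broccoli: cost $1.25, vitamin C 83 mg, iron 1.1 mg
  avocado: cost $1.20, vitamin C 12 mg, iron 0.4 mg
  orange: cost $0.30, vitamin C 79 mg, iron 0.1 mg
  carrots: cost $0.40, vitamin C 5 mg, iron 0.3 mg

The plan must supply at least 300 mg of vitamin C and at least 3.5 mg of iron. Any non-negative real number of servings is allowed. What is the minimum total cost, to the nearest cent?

$4.07

A basic optimal solution has at most two foods positive. Try each food alone and each pair with both targets met exactly.
broccoli only: max(300/83, 3.5/1.1) = 3.614 servings → $4.52.
avocado only: max(300/12, 3.5/0.4) = 25 servings → $30.00.
orange only: max(300/79, 3.5/0.1) = 35 servings → $10.50.
carrots only: max(300/5, 3.5/0.3) = 60 servings → $24.00.
broccoli + avocado: the both-tight solution has a negative serving — not a feasible corner.
broccoli + orange with both tight: 3.136 servings and 0.5025 servings → $4.07.
broccoli + carrots: intersection lies outside the first quadrant.
avocado + orange with both tight: 8.109 servings and 2.566 servings → $10.50.
avocado + carrots: intersection lies outside the first quadrant.
orange + carrots with both tight: 3.125 servings and 10.62 servings → $5.19.
Cheapest feasible corner: $4.07.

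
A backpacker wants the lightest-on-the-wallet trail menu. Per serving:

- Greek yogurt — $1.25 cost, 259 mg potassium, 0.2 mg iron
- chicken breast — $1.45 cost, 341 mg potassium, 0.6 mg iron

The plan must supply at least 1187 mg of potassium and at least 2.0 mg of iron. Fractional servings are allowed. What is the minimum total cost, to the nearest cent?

For a min-cost LP with two ≥-constraints, a basic feasible solution has at most two positive variables.
Greek yogurt only: max(1187/259, 2.0/0.2) = 10 servings → $12.50.
chicken breast only: max(1187/341, 2.0/0.6) = 3.481 servings → $5.05.
Greek yogurt + chicken breast with both tight: 0.3463 servings and 3.218 servings → $5.10.
So the least-cost plan costs $5.05.

$5.05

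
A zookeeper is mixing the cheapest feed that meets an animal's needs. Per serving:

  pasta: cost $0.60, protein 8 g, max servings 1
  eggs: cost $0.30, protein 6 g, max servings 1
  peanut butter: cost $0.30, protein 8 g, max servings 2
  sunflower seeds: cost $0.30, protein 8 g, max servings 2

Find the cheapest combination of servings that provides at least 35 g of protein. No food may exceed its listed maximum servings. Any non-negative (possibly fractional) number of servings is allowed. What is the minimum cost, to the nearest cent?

$1.35

Cost per g of protein: peanut butter $0.0375, sunflower seeds $0.0375, eggs $0.0500, pasta $0.0750.
Take 2 servings of peanut butter: +16.0 g protein for $0.60 (total $0.60, still need 19.0 g).
Take 2 servings of sunflower seeds: +16.0 g protein for $0.60 (total $1.20, still need 3.0 g).
Take 0.5 servings of eggs: +3.0 g protein for $0.15 (total $1.35, still need 0.0 g).
Filling from the cheapest source first is optimal under one linear minimum: $1.35.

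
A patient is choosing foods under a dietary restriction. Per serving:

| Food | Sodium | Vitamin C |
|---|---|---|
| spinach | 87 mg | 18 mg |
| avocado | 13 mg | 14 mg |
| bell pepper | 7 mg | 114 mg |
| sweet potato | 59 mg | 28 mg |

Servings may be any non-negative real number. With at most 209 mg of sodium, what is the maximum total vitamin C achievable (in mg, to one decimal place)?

3403.7 mg

Vitamin C per mg sodium: bell pepper 16.29, avocado 1.077, sweet potato 0.4746, spinach 0.2069.
With no serving limits, spend the whole sodium allowance on bell pepper: 209 mg / 7 mg × 114 mg = 3403.7 mg.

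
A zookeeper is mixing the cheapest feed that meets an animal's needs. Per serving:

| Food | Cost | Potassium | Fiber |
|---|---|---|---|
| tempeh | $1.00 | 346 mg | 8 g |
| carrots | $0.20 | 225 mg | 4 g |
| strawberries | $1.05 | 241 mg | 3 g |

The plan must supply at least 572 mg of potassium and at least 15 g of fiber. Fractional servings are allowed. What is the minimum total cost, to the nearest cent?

tempeh only: max(572/346, 15/8) = 1.875 servings → $1.88.
carrots only: max(572/225, 15/4) = 3.75 servings → $0.75.
strawberries only: max(572/241, 15/3) = 5 servings → $5.25.
tempeh + carrots with both targets exact would need a negative amount; discard.
tempeh + strawberries with both targets exact would need a negative amount; discard.
carrots + strawberries: the both-tight solution has a negative serving — not a feasible corner.
Cheapest feasible corner: $0.75.

$0.75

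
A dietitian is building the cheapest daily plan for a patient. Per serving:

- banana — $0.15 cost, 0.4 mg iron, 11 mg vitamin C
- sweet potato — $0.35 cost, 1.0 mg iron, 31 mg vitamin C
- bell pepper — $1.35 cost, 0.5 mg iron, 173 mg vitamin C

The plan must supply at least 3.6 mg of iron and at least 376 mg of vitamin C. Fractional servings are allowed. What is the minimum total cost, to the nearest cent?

Check every corner: each single food scaled to meet both minima, and each pair solved so both constraints bind.
banana only: max(3.6/0.4, 376/11) = 34.18 servings → $5.13.
sweet potato only: max(3.6/1.0, 376/31) = 12.13 servings → $4.25.
bell pepper only: max(3.6/0.5, 376/173) = 7.2 servings → $9.72.
banana + sweet potato with both targets exact would need a negative amount; discard.
banana + bell pepper with both tight: 6.826 servings and 1.739 servings → $3.37.
sweet potato + bell pepper with both tight: 2.761 servings and 1.679 servings → $3.23.
So the least-cost plan costs $3.23.

$3.23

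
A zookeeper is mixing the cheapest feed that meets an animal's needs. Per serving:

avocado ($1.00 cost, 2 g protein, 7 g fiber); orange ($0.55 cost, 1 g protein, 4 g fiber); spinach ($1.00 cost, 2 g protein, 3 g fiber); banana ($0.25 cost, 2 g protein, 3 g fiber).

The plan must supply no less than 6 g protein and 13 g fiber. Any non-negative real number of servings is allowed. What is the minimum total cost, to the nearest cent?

$1.08

For a min-cost LP with two ≥-constraints, a basic feasible solution has at most two positive variables.
avocado only: max(6/2, 13/7) = 3 servings → $3.00.
orange only: max(6/1, 13/4) = 6 servings → $3.30.
spinach only: max(6/2, 13/3) = 4.333 servings → $4.33.
banana only: max(6/2, 13/3) = 4.333 servings → $1.08.
avocado + orange: the both-tight solution has a negative serving — not a feasible corner.
avocado + spinach with both tight: 1 serving and 2 servings → $3.00.
avocado + banana with both tight: 1 serving and 2 servings → $1.50.
orange + spinach with both tight: 1.6 servings and 2.2 servings → $3.08.
orange + banana with both tight: 1.6 servings and 2.2 servings → $1.43.
spinach + banana (both tight): parallel constraints — no distinct corner.
So the least-cost plan costs $1.08.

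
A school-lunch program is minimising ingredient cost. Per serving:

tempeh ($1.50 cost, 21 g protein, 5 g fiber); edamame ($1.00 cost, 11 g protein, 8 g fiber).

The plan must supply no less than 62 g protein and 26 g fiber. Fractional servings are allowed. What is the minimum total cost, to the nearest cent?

tempeh only: max(62/21, 26/5) = 5.2 servings → $7.80.
edamame only: max(62/11, 26/8) = 5.636 servings → $5.64.
tempeh + edamame with both tight: 1.858 servings and 2.088 servings → $4.88.
So the least-cost plan costs $4.88.

$4.88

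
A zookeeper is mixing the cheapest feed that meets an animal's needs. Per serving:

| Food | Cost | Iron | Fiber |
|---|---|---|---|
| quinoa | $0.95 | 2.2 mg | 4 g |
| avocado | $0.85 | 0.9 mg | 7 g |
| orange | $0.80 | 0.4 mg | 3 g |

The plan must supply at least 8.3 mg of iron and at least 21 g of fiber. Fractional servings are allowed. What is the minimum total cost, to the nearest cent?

quinoa only: max(8.3/2.2, 21/4) = 5.25 servings → $4.99.
avocado only: max(8.3/0.9, 21/7) = 9.222 servings → $7.84.
orange only: max(8.3/0.4, 21/3) = 20.75 servings → $16.60.
quinoa + avocado with both tight: 3.322 servings and 1.102 servings → $4.09.
quinoa + orange with both tight: 3.3 servings and 2.6 servings → $5.21.
avocado + orange with both targets exact would need a negative amount; discard.
So the least-cost plan costs $4.09.

$4.09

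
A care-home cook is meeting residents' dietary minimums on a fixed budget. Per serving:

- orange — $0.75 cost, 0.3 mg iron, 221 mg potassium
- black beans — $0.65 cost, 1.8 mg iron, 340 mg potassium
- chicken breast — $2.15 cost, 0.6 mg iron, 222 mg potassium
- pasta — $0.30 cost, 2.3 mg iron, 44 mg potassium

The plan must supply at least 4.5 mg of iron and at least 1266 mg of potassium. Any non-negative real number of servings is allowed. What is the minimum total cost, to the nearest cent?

orange only: max(4.5/0.3, 1266/221) = 15 servings → $11.25.
black beans only: max(4.5/1.8, 1266/340) = 3.724 servings → $2.42.
chicken breast only: max(4.5/0.6, 1266/222) = 7.5 servings → $16.12.
pasta only: max(4.5/2.3, 1266/44) = 28.77 servings → $8.63.
orange + black beans with both tight: 2.531 servings and 2.078 servings → $3.25.
orange + chicken breast: intersection lies outside the first quadrant.
orange + pasta with both tight: 5.481 servings and 1.242 servings → $4.48.
black beans + chicken breast with both tight: 1.224 servings and 3.828 servings → $9.03.
black beans + pasta: intersection lies outside the first quadrant.
chicken breast + pasta with both tight: 5.605 servings and 0.4944 servings → $12.20.
So the least-cost plan costs $2.42.

$2.42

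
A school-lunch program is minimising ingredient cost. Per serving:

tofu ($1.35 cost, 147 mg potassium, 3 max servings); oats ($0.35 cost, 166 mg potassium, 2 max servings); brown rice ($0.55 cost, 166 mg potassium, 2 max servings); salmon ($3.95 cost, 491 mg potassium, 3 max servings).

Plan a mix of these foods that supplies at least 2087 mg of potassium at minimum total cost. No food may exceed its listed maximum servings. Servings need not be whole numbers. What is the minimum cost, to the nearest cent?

Cost per mg of potassium: oats $0.0021, brown rice $0.0033, salmon $0.0080, tofu $0.0092.
Take 2 servings of oats: +332.0 mg potassium for $0.70 (total $0.70, still need 1755.0 mg).
Take 2 servings of brown rice: +332.0 mg potassium for $1.10 (total $1.80, still need 1423.0 mg).
Take 2.898 servings of salmon: +1423.0 mg potassium for $11.45 (total $13.25, still need 0.0 mg).
Greedy by cheapest-per-mg is optimal for a single linear constraint, so the minimum cost is $13.25.

$13.25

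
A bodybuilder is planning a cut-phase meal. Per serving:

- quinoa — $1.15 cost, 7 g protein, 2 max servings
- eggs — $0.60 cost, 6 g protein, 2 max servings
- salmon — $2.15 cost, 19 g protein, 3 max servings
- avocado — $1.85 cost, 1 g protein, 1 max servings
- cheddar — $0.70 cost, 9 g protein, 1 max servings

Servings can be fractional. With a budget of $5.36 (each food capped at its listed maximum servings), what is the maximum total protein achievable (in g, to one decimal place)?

Protein per dollar: cheddar 12.86, eggs 10, salmon 8.837, quinoa 6.087, avocado 0.5405.
Take 1 serving of cheddar: spends $0.70, +9.0 g protein (running total 9.0 g).
Take 2 servings of eggs: spends $1.20, +12.0 g protein (running total 21.0 g).
Take 1.609 servings of salmon: spends $3.46, +30.6 g protein (running total 51.6 g).
Greedy by best ratio exhausts the cost allowance optimally: 51.6 g.

51.6 g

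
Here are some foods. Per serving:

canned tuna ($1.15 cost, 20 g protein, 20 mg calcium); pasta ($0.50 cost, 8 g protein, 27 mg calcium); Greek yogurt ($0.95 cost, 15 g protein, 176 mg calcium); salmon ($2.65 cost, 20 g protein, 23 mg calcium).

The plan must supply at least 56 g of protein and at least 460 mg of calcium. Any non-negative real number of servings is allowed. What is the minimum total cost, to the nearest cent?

canned tuna only: max(56/20, 460/20) = 23 servings → $26.45.
pasta only: max(56/8, 460/27) = 17.04 servings → $8.52.
Greek yogurt only: max(56/15, 460/176) = 3.733 servings → $3.55.
salmon only: max(56/20, 460/23) = 20 servings → $53.00.
canned tuna + pasta with both targets exact would need a negative amount; discard.
canned tuna + Greek yogurt with both tight: 0.918 servings and 2.509 servings → $3.44.
canned tuna + salmon: intersection lies outside the first quadrant.
pasta + Greek yogurt with both tight: 2.947 servings and 2.162 servings → $3.53.
pasta + salmon: intersection lies outside the first quadrant.
Greek yogurt + salmon with both tight: 2.492 servings and 0.931 servings → $4.83.
The minimum over all feasible corners is $3.44.

$3.44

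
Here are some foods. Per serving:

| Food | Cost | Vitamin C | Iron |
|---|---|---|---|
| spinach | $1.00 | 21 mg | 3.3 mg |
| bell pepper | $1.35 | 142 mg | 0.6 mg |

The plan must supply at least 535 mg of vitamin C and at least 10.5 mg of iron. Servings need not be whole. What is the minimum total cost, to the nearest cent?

A basic optimal solution has at most two foods positive. Try each food alone and each pair with both targets met exactly.
spinach only: max(535/21, 10.5/3.3) = 25.48 servings → $25.48.
bell pepper only: max(535/142, 10.5/0.6) = 17.5 servings → $23.62.
spinach + bell pepper with both tight: 2.566 servings and 3.388 servings → $7.14.
So the least-cost plan costs $7.14.

$7.14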